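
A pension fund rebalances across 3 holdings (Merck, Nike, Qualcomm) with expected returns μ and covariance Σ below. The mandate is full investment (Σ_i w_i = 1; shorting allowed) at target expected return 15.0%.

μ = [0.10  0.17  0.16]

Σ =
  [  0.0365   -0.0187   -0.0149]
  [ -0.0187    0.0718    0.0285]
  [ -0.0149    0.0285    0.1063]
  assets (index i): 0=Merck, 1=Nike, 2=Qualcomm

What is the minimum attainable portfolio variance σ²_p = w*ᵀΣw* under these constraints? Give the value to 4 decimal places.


0.0273

p=Σ⁻¹μ = [4.8825  3.1001  1.3584]
q=Σ⁻¹𝟙 = [42.1351  21.0648  9.6657]
a=μᵀp=1.232616  b=𝟙ᵀp=9.341043  c=𝟙ᵀq=72.865630  D=ac−b²=2.560287
λ₁=(c·0.150−b)/D = (72.865630·0.150−9.341043)/2.560287 = 0.620556
λ₂=(a−b·0.150)/D = (1.232616−9.341043·0.150)/2.560287 = -0.065829
w* = 0.620556·p + -0.065829·q:
  w_0 = 0.620556·4.8825 + -0.065829·42.1351 = 0.2562  (Merck)
  w_1 = 0.620556·3.1001 + -0.065829·21.0648 = 0.5371  (Nike)
  w_2 = 0.620556·1.3584 + -0.065829·9.6657 = 0.2067  (Qualcomm)
Σw_i=1.0000  μᵀw=0.1500
σ²=wᵀΣw=λ₁·μ_p+λ₂ = 0.620556·0.150 + -0.065829 = 0.027255 ≈ 0.0273


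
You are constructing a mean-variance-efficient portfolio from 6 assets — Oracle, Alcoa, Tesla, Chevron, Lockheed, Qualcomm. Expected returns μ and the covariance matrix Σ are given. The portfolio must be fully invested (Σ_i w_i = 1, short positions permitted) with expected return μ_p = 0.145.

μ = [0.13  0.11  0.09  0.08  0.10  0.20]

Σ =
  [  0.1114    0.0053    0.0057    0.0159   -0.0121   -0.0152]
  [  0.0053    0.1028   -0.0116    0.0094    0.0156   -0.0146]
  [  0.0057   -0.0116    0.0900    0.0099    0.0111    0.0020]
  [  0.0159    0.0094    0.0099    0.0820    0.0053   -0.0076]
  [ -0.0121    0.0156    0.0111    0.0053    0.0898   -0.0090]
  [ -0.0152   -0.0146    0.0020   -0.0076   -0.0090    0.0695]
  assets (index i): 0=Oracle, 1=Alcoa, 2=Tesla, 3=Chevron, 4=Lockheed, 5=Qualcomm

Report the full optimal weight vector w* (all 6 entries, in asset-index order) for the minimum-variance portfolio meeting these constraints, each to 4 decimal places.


0.1736  0.1404  0.0745  0.0664  0.1405  0.4046

x=Σ⁻¹μ = [1.6248  1.3359  0.7460  0.6772  1.3431  3.7402]
y=Σ⁻¹𝟙 = [10.8323  10.6577  8.9501  9.0298  11.2275  21.1802]
a=μᵀx=1.361842  b=𝟙ᵀx=9.467233  c=𝟙ᵀy=71.877586  D=ac−b²=8.257436
λ₁=(c·0.145−b)/D = (71.877586·0.145−9.467233)/8.257436 = 0.115655
λ₂=(a−b·0.145)/D = (1.361842−9.467233·0.145)/8.257436 = -0.001321
w* = 0.115655·x + -0.001321·y:
  w_0 = 0.115655·1.6248 + -0.001321·10.8323 = 0.1736  (Oracle)
  w_1 = 0.115655·1.3359 + -0.001321·10.6577 = 0.1404  (Alcoa)
  w_2 = 0.115655·0.7460 + -0.001321·8.9501 = 0.0745  (Tesla)
  w_3 = 0.115655·0.6772 + -0.001321·9.0298 = 0.0664  (Chevron)
  w_4 = 0.115655·1.3431 + -0.001321·11.2275 = 0.1405  (Lockheed)
  w_5 = 0.115655·3.7402 + -0.001321·21.1802 = 0.4046  (Qualcomm)
Σw_i=1.0000  μᵀw=0.1450
σ²=wᵀΣw=λ₁·μ_p+λ₂ = 0.115655·0.145 + -0.001321 = 0.015449 ≈ 0.0154


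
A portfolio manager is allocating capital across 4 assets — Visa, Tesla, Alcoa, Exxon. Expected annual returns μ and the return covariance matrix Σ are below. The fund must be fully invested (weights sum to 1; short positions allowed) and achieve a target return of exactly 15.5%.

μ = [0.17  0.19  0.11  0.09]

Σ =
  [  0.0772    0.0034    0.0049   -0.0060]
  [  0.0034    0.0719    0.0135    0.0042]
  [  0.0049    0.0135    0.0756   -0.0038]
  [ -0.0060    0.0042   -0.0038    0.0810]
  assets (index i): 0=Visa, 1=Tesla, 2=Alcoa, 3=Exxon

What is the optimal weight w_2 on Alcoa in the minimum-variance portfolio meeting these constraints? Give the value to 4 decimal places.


0.1391

p=Σ⁻¹μ = [2.1327  2.2901  0.9680  1.1958]
q=Σ⁻¹𝟙 = [12.8154  10.4229  11.2032  13.2801]
a=μᵀp=1.011775  b=𝟙ᵀp=6.586528  c=𝟙ᵀq=47.721572  D=ac−b²=4.901135
λ₁=(c·0.155−b)/D = (47.721572·0.155−6.586528)/4.901135 = 0.165332
λ₂=(a−b·0.155)/D = (1.011775−6.586528·0.155)/4.901135 = -0.001864
w* = 0.165332·p + -0.001864·q:
  w_0 = 0.165332·2.1327 + -0.001864·12.8154 = 0.3287  (Visa)
  w_1 = 0.165332·2.2901 + -0.001864·10.4229 = 0.3592  (Tesla)
  w_2 = 0.165332·0.9680 + -0.001864·11.2032 = 0.1391  (Alcoa)
  w_3 = 0.165332·1.1958 + -0.001864·13.2801 = 0.1729  (Exxon)
Σw_i=1.0000  μᵀw=0.1550
σ²=wᵀΣw=λ₁·μ_p+λ₂ = 0.165332·0.155 + -0.001864 = 0.023762 ≈ 0.0238


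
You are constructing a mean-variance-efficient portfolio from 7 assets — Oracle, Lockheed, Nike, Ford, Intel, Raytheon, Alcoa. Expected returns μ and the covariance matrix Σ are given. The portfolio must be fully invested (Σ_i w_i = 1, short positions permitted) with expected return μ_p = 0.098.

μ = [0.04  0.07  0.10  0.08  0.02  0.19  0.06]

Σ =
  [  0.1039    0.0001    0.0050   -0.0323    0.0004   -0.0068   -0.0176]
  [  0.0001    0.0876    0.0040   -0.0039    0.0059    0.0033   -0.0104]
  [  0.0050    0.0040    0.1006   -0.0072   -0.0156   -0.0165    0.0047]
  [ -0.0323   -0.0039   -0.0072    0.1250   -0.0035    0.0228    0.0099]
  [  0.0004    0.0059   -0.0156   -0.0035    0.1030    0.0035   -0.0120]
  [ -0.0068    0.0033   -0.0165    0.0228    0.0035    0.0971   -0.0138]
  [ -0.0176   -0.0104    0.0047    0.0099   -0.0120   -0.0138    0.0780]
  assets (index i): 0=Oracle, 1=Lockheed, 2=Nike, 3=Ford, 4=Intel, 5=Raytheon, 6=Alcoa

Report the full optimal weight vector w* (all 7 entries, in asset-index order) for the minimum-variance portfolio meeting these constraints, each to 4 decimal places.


0.1240  0.1110  0.1651  0.0676  0.0761  0.2651  0.1911

x=Σ⁻¹μ = [0.8443  0.8074  1.3316  0.4428  0.4472  2.2944  1.4057]
y=Σ⁻¹𝟙 = [16.3018  12.3027  12.5934  9.6276  13.1144  13.3476  20.5375]
a=μᵀx=0.788098  b=𝟙ᵀx=7.573383  c=𝟙ᵀy=97.824881  D=ac−b²=19.739463
λ₁=(c·0.098−b)/D = (97.824881·0.098−7.573383)/19.739463 = 0.102002
λ₂=(a−b·0.098)/D = (0.788098−7.573383·0.098)/19.739463 = 0.002326
w* = 0.102002·x + 0.002326·y:
  w_0 = 0.102002·0.8443 + 0.002326·16.3018 = 0.1240  (Oracle)
  w_1 = 0.102002·0.8074 + 0.002326·12.3027 = 0.1110  (Lockheed)
  w_2 = 0.102002·1.3316 + 0.002326·12.5934 = 0.1651  (Nike)
  w_3 = 0.102002·0.4428 + 0.002326·9.6276 = 0.0676  (Ford)
  w_4 = 0.102002·0.4472 + 0.002326·13.1144 = 0.0761  (Intel)
  w_5 = 0.102002·2.2944 + 0.002326·13.3476 = 0.2651  (Raytheon)
  w_6 = 0.102002·1.4057 + 0.002326·20.5375 = 0.1911  (Alcoa)
Σw_i=1.0000  μᵀw=0.0980
σ²=wᵀΣw=λ₁·μ_p+λ₂ = 0.102002·0.098 + 0.002326 = 0.012322 ≈ 0.0123


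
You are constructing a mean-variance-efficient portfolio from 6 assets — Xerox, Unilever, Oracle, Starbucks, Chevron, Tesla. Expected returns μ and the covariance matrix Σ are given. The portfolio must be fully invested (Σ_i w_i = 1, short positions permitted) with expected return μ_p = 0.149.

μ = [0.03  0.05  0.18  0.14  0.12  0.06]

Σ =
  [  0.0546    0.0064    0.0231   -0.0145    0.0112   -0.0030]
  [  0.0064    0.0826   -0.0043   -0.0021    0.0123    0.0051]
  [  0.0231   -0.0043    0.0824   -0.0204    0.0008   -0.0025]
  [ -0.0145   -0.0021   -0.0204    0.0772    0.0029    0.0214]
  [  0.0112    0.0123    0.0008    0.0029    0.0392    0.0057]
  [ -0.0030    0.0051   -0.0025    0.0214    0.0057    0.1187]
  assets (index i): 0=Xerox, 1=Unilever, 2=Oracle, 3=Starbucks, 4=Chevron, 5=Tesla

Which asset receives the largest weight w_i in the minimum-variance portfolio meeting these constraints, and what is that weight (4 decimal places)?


Oracle (0.3575)

p=Σ⁻¹μ = [-0.7249  0.4474  2.9699  2.3757  2.8970  -0.0369]
q=Σ⁻¹𝟙 = [13.0448  9.4605  13.2184  17.2210  16.5838  4.7251]
a=μᵀp=1.213230  b=𝟙ᵀp=7.928193  c=𝟙ᵀq=74.253729  D=ac−b²=27.230628
λ₁=(c·0.149−b)/D = (74.253729·0.149−7.928193)/27.230628 = 0.115150
λ₂=(a−b·0.149)/D = (1.213230−7.928193·0.149)/27.230628 = 0.001173
w* = 0.115150·p + 0.001173·q:
  w_0 = 0.115150·-0.7249 + 0.001173·13.0448 = -0.0682  (Xerox)
  w_1 = 0.115150·0.4474 + 0.001173·9.4605 = 0.0626  (Unilever)
  w_2 = 0.115150·2.9699 + 0.001173·13.2184 = 0.3575  (Oracle)
  w_3 = 0.115150·2.3757 + 0.001173·17.2210 = 0.2938  (Starbucks)
  w_4 = 0.115150·2.8970 + 0.001173·16.5838 = 0.3530  (Chevron)
  w_5 = 0.115150·-0.0369 + 0.001173·4.7251 = 0.0013  (Tesla)
Σw_i=1.0000  μᵀw=0.1490
σ²=wᵀΣw=λ₁·μ_p+λ₂ = 0.115150·0.149 + 0.001173 = 0.018330 ≈ 0.0183


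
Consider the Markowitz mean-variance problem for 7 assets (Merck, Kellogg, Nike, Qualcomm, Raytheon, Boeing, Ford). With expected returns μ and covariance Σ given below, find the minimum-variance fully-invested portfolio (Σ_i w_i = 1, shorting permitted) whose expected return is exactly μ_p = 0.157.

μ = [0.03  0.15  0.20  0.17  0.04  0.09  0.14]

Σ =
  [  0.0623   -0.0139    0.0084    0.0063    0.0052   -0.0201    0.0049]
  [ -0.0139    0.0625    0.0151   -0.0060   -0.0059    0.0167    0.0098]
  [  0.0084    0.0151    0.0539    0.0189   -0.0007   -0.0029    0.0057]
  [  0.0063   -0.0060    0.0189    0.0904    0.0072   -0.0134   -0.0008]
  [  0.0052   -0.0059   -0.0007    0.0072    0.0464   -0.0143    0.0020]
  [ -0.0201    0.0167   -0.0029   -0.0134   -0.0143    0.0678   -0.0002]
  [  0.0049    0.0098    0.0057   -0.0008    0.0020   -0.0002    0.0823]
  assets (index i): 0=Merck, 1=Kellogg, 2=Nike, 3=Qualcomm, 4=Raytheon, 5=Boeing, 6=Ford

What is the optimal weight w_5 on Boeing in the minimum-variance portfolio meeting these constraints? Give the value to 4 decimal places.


0.1413

x=Σ⁻¹μ = [0.6964  1.4960  2.6131  1.5699  1.2887  1.8630  1.2890]
y=Σ⁻¹𝟙 = [22.6096  14.3784  8.2221  10.5033  27.0262  26.0620  8.0316]
a=μᵀx=1.434476  b=𝟙ᵀx=10.816084  c=𝟙ᵀy=116.833253  D=ac−b²=50.606796
λ₁=(c·0.157−b)/D = (116.833253·0.157−10.816084)/50.606796 = 0.148730
λ₂=(a−b·0.157)/D = (1.434476−10.816084·0.157)/50.606796 = -0.005210
w* = 0.148730·x + -0.005210·y:
  w_0 = 0.148730·0.6964 + -0.005210·22.6096 = -0.0142  (Merck)
  w_1 = 0.148730·1.4960 + -0.005210·14.3784 = 0.1476  (Kellogg)
  w_2 = 0.148730·2.6131 + -0.005210·8.2221 = 0.3458  (Nike)
  w_3 = 0.148730·1.5699 + -0.005210·10.5033 = 0.1788  (Qualcomm)
  w_4 = 0.148730·1.2887 + -0.005210·27.0262 = 0.0509  (Raytheon)
  w_5 = 0.148730·1.8630 + -0.005210·26.0620 = 0.1413  (Boeing)
  w_6 = 0.148730·1.2890 + -0.005210·8.0316 = 0.1499  (Ford)
Σw_i=1.0000  μᵀw=0.1570
σ²=wᵀΣw=λ₁·μ_p+λ₂ = 0.148730·0.157 + -0.005210 = 0.018141 ≈ 0.0181


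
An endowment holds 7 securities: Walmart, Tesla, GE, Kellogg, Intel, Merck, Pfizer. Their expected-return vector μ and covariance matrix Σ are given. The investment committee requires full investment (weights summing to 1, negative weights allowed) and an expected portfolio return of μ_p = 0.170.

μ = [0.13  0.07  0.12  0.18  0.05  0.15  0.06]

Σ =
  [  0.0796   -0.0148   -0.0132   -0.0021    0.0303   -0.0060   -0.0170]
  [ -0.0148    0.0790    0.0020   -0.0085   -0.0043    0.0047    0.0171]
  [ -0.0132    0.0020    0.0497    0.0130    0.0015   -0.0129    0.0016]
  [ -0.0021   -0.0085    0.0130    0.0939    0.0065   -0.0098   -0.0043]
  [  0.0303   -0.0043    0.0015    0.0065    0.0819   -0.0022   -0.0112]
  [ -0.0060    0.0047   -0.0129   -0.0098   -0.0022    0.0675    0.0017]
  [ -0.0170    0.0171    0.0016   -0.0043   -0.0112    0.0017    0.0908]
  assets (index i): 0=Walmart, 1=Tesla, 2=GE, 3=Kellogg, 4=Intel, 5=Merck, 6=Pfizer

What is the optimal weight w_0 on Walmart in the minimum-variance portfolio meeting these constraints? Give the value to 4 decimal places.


0.3207

g=Σ⁻¹μ = [3.1286  1.1731  3.5201  2.0321  -0.4932  3.3467  0.9363]
h=Σ⁻¹𝟙 = [22.3105  13.4779  27.9006  11.0725  5.6545  22.6571  12.9580]
a=μᵀg=1.810546  b=𝟙ᵀg=13.643722  c=𝟙ᵀh=116.031175  D=ac−b²=23.928571
λ₁=(c·0.170−b)/D = (116.031175·0.170−13.643722)/23.928571 = 0.254155
λ₂=(a−b·0.170)/D = (1.810546−13.643722·0.170)/23.928571 = -0.021267
w* = 0.254155·g + -0.021267·h:
  w_0 = 0.254155·3.1286 + -0.021267·22.3105 = 0.3207  (Walmart)
  w_1 = 0.254155·1.1731 + -0.021267·13.4779 = 0.0115  (Tesla)
  w_2 = 0.254155·3.5201 + -0.021267·27.9006 = 0.3013  (GE)
  w_3 = 0.254155·2.0321 + -0.021267·11.0725 = 0.2810  (Kellogg)
  w_4 = 0.254155·-0.4932 + -0.021267·5.6545 = -0.2456  (Intel)
  w_5 = 0.254155·3.3467 + -0.021267·22.6571 = 0.3687  (Merck)
  w_6 = 0.254155·0.9363 + -0.021267·12.9580 = -0.0376  (Pfizer)
Σw_i=1.0000  μᵀw=0.1700
σ²=wᵀΣw=λ₁·μ_p+λ₂ = 0.254155·0.170 + -0.021267 = 0.021940 ≈ 0.0219


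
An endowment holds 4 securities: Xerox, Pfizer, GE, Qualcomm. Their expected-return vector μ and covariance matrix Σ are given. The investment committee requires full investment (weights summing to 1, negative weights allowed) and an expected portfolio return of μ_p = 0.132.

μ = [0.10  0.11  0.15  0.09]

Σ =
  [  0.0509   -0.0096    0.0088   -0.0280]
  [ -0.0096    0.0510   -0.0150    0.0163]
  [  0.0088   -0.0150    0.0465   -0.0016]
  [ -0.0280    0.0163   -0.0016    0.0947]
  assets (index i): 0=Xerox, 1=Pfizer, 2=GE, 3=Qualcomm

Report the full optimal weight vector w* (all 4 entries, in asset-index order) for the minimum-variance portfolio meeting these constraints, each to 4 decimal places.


0.0783  0.3567  0.5681  -0.0030

x=Σ⁻¹μ = [2.5954  3.4018  3.8732  1.1977]
y=Σ⁻¹𝟙 = [28.5216  27.8245  25.5870  14.6357]
a=μᵀx=1.322513  b=𝟙ᵀx=11.068122  c=𝟙ᵀy=96.568852  D=ac−b²=5.210246
λ₁=(c·0.132−b)/D = (96.568852·0.132−11.068122)/5.210246 = 0.322243
λ₂=(a−b·0.132)/D = (1.322513−11.068122·0.132)/5.210246 = -0.026578
w* = 0.322243·x + -0.026578·y:
  w_0 = 0.322243·2.5954 + -0.026578·28.5216 = 0.0783  (Xerox)
  w_1 = 0.322243·3.4018 + -0.026578·27.8245 = 0.3567  (Pfizer)
  w_2 = 0.322243·3.8732 + -0.026578·25.5870 = 0.5681  (GE)
  w_3 = 0.322243·1.1977 + -0.026578·14.6357 = -0.0030  (Qualcomm)
Σw_i=1.0000  μᵀw=0.1320
σ²=wᵀΣw=λ₁·μ_p+λ₂ = 0.322243·0.132 + -0.026578 = 0.015958 ≈ 0.0160


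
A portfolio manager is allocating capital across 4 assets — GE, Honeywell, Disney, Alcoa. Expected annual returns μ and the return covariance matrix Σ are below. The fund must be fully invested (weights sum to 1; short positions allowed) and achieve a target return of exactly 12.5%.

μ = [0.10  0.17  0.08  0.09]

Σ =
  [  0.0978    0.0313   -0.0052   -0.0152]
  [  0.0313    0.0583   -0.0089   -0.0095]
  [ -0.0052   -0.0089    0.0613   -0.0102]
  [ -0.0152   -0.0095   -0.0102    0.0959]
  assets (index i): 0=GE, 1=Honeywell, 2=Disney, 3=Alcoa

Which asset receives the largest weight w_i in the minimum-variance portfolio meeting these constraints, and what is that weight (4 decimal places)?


Honeywell (0.4680)

u=Σ⁻¹μ = [0.3101  3.3155  2.0683  1.5361]
v=Σ⁻¹𝟙 = [7.8203  18.9658  22.3802  15.9262]
a=μᵀu=0.898359  b=𝟙ᵀu=7.229997  c=𝟙ᵀv=65.092559  D=ac−b²=6.203607
λ₁=(c·0.125−b)/D = (65.092559·0.125−7.229997)/6.203607 = 0.146136
λ₂=(a−b·0.125)/D = (0.898359−7.229997·0.125)/6.203607 = -0.000869
w* = 0.146136·u + -0.000869·v:
  w_0 = 0.146136·0.3101 + -0.000869·7.8203 = 0.0385  (GE)
  w_1 = 0.146136·3.3155 + -0.000869·18.9658 = 0.4680  (Honeywell)
  w_2 = 0.146136·2.0683 + -0.000869·22.3802 = 0.2828  (Disney)
  w_3 = 0.146136·1.5361 + -0.000869·15.9262 = 0.2106  (Alcoa)
Σw_i=1.0000  μᵀw=0.1250
σ²=wᵀΣw=λ₁·μ_p+λ₂ = 0.146136·0.125 + -0.000869 = 0.017398 ≈ 0.0174


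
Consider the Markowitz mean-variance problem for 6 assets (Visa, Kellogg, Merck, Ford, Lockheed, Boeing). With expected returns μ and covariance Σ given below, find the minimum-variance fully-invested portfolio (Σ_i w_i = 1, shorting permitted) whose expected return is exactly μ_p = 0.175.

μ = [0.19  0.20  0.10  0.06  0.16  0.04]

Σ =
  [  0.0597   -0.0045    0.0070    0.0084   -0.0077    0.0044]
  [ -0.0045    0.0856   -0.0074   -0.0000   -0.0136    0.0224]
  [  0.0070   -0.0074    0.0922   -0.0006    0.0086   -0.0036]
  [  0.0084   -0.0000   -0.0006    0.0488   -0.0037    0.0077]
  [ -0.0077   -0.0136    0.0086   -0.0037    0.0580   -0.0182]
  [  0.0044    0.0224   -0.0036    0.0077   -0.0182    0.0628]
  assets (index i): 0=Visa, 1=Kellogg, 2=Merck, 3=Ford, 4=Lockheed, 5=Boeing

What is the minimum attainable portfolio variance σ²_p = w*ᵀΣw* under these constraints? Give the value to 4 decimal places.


x=Σ⁻¹μ = [3.7141  3.1398  0.6963  0.8481  4.0541  0.3676]
y=Σ⁻¹𝟙 = [16.6430  13.4175  8.8432  17.2439  27.5125  16.3376]
a=μᵀx=2.117525  b=𝟙ᵀx=12.820139  c=𝟙ᵀy=99.997766  D=ac−b²=47.391767
λ₁=(c·0.175−b)/D = (99.997766·0.175−12.820139)/47.391767 = 0.098740
λ₂=(a−b·0.175)/D = (2.117525−12.820139·0.175)/47.391767 = -0.002659
w* = 0.098740·x + -0.002659·y:
  w_0 = 0.098740·3.7141 + -0.002659·16.6430 = 0.3225  (Visa)
  w_1 = 0.098740·3.1398 + -0.002659·13.4175 = 0.2744  (Kellogg)
  w_2 = 0.098740·0.6963 + -0.002659·8.8432 = 0.0452  (Merck)
  w_3 = 0.098740·0.8481 + -0.002659·17.2439 = 0.0379  (Ford)
  w_4 = 0.098740·4.0541 + -0.002659·27.5125 = 0.3272  (Lockheed)
  w_5 = 0.098740·0.3676 + -0.002659·16.3376 = -0.0071  (Boeing)
Σw_i=1.0000  μᵀw=0.1750
σ²=wᵀΣw=λ₁·μ_p+λ₂ = 0.098740·0.175 + -0.002659 = 0.014621 ≈ 0.0146

0.0146


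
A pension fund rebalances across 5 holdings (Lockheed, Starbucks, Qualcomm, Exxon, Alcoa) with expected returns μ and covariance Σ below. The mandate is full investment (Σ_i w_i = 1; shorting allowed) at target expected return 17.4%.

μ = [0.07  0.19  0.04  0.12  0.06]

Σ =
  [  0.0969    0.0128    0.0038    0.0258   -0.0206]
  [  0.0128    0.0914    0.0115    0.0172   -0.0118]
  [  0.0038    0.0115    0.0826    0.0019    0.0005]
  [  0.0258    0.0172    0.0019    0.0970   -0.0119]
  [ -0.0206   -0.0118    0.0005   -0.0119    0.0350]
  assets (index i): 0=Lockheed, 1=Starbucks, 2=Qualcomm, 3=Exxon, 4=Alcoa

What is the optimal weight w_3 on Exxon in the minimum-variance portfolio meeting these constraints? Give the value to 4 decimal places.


x=Σ⁻¹μ = [0.8597  2.1795  0.0977  1.0252  3.3023]
y=Σ⁻¹𝟙 = [15.3933  11.5979  9.2962  9.4506  44.6220]
a=μᵀx=0.799351  b=𝟙ᵀx=7.464376  c=𝟙ᵀy=90.360001  D=ac−b²=16.512438
λ₁=(c·0.174−b)/D = (90.360001·0.174−7.464376)/16.512438 = 0.500124
λ₂=(a−b·0.174)/D = (0.799351−7.464376·0.174)/16.512438 = -0.030247
w* = 0.500124·x + -0.030247·y:
  w_0 = 0.500124·0.8597 + -0.030247·15.3933 = -0.0356  (Lockheed)
  w_1 = 0.500124·2.1795 + -0.030247·11.5979 = 0.7392  (Starbucks)
  w_2 = 0.500124·0.0977 + -0.030247·9.2962 = -0.2323  (Qualcomm)
  w_3 = 0.500124·1.0252 + -0.030247·9.4506 = 0.2269  (Exxon)
  w_4 = 0.500124·3.3023 + -0.030247·44.6220 = 0.3019  (Alcoa)
Σw_i=1.0000  μᵀw=0.1740
σ²=wᵀΣw=λ₁·μ_p+λ₂ = 0.500124·0.174 + -0.030247 = 0.056775 ≈ 0.0568

0.2269


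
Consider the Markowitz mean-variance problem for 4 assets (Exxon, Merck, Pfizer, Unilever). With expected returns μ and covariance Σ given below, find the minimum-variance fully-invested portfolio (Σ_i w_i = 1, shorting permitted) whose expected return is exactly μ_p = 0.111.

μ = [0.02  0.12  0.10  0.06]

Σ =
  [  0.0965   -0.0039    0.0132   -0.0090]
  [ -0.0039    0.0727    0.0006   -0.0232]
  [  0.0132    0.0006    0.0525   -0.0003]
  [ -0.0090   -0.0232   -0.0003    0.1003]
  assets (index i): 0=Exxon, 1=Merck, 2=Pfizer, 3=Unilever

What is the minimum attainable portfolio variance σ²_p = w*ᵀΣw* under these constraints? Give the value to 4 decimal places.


x=Σ⁻¹μ = [0.1341  1.9856  1.8545  1.0751]
y=Σ⁻¹𝟙 = [10.3338  19.0761  16.3192  15.3586]
a=μᵀx=0.490905  b=𝟙ᵀx=5.049232  c=𝟙ᵀy=61.087571  D=ac−b²=4.493446
λ₁=(c·0.111−b)/D = (61.087571·0.111−5.049232)/4.493446 = 0.385336
λ₂=(a−b·0.111)/D = (0.490905−5.049232·0.111)/4.493446 = -0.015480
w* = 0.385336·x + -0.015480·y:
  w_0 = 0.385336·0.1341 + -0.015480·10.3338 = -0.1083  (Exxon)
  w_1 = 0.385336·1.9856 + -0.015480·19.0761 = 0.4698  (Merck)
  w_2 = 0.385336·1.8545 + -0.015480·16.3192 = 0.4620  (Pfizer)
  w_3 = 0.385336·1.0751 + -0.015480·15.3586 = 0.1765  (Unilever)
Σw_i=1.0000  μᵀw=0.1110
σ²=wᵀΣw=λ₁·μ_p+λ₂ = 0.385336·0.111 + -0.015480 = 0.027292 ≈ 0.0273

0.0273


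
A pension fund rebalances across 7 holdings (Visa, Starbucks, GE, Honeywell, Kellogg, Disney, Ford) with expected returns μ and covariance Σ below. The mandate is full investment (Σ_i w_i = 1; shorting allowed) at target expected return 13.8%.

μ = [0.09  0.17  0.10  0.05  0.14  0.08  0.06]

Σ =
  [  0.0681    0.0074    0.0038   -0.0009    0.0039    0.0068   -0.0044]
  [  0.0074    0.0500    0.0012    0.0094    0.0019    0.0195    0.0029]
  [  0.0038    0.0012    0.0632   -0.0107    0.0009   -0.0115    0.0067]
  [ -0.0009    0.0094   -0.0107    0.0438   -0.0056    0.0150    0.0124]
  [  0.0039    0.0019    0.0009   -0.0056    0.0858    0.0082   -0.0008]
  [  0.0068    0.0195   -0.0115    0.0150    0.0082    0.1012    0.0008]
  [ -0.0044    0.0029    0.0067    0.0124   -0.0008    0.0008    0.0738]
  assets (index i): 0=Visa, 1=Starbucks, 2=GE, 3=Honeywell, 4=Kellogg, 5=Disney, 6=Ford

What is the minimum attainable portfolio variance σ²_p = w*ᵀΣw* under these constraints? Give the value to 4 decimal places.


p=Σ⁻¹μ = [0.8592  2.9398  1.5793  0.9598  1.5710  0.0726  0.4603]
q=Σ⁻¹𝟙 = [12.1883  10.6874  18.5491  22.8335  11.7889  4.7048  8.4131]
a=μᵀp=1.036379  b=𝟙ᵀp=8.442013  c=𝟙ᵀq=89.165155  D=ac−b²=21.141319
λ₁=(c·0.138−b)/D = (89.165155·0.138−8.442013)/21.141319 = 0.182712
λ₂=(a−b·0.138)/D = (1.036379−8.442013·0.138)/21.141319 = -0.006084
w* = 0.182712·p + -0.006084·q:
  w_0 = 0.182712·0.8592 + -0.006084·12.1883 = 0.0828  (Visa)
  w_1 = 0.182712·2.9398 + -0.006084·10.6874 = 0.4721  (Starbucks)
  w_2 = 0.182712·1.5793 + -0.006084·18.5491 = 0.1757  (GE)
  w_3 = 0.182712·0.9598 + -0.006084·22.8335 = 0.0365  (Honeywell)
  w_4 = 0.182712·1.5710 + -0.006084·11.7889 = 0.2153  (Kellogg)
  w_5 = 0.182712·0.0726 + -0.006084·4.7048 = -0.0154  (Disney)
  w_6 = 0.182712·0.4603 + -0.006084·8.4131 = 0.0329  (Ford)
Σw_i=1.0000  μᵀw=0.1380
σ²=wᵀΣw=λ₁·μ_p+λ₂ = 0.182712·0.138 + -0.006084 = 0.019131 ≈ 0.0191

0.0191


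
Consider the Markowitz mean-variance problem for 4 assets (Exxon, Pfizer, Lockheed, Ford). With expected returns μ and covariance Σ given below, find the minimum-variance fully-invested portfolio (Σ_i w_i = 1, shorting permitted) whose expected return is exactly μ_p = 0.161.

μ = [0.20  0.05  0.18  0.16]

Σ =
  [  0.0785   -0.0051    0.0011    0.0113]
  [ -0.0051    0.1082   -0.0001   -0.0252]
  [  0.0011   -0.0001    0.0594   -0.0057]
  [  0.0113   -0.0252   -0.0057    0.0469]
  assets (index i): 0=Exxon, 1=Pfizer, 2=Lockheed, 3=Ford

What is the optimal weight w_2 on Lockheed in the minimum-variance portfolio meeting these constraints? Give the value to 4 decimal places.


g=Σ⁻¹μ = [2.0001  1.5293  3.3954  4.1640]
h=Σ⁻¹𝟙 = [9.1611  16.8020  19.6231  30.5276]
a=μᵀg=1.753908  b=𝟙ᵀg=11.088874  c=𝟙ᵀh=76.113698  D=ac−b²=10.533323
λ₁=(c·0.161−b)/D = (76.113698·0.161−11.088874)/10.533323 = 0.110642
λ₂=(a−b·0.161)/D = (1.753908−11.088874·0.161)/10.533323 = -0.002981
w* = 0.110642·g + -0.002981·h:
  w_0 = 0.110642·2.0001 + -0.002981·9.1611 = 0.1940  (Exxon)
  w_1 = 0.110642·1.5293 + -0.002981·16.8020 = 0.1191  (Pfizer)
  w_2 = 0.110642·3.3954 + -0.002981·19.6231 = 0.3172  (Lockheed)
  w_3 = 0.110642·4.1640 + -0.002981·30.5276 = 0.3697  (Ford)
Σw_i=1.0000  μᵀw=0.1610
σ²=wᵀΣw=λ₁·μ_p+λ₂ = 0.110642·0.161 + -0.002981 = 0.014832 ≈ 0.0148

0.3172


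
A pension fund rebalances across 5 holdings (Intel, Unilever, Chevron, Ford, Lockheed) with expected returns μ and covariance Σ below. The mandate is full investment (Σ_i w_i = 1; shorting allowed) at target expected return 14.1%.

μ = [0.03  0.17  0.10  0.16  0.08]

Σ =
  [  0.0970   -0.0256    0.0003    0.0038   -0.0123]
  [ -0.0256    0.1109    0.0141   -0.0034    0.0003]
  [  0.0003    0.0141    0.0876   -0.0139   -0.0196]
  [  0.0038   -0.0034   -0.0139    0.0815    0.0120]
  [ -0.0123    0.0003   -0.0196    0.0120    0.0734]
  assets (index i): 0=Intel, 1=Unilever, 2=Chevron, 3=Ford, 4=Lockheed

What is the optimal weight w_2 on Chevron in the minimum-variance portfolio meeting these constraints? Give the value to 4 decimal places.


0.1962

g=Σ⁻¹μ = [0.8057  1.5883  1.4965  2.0584  1.2815]
h=Σ⁻¹𝟙 = [14.9625  10.8030  15.6226  11.9932  18.2981]
a=μᵀg=0.875696  b=𝟙ᵀg=7.230405  c=𝟙ᵀh=71.679398  D=ac−b²=10.490632
λ₁=(c·0.141−b)/D = (71.679398·0.141−7.230405)/10.490632 = 0.274187
λ₂=(a−b·0.141)/D = (0.875696−7.230405·0.141)/10.490632 = -0.013707
w* = 0.274187·g + -0.013707·h:
  w_0 = 0.274187·0.8057 + -0.013707·14.9625 = 0.0158  (Intel)
  w_1 = 0.274187·1.5883 + -0.013707·10.8030 = 0.2874  (Unilever)
  w_2 = 0.274187·1.4965 + -0.013707·15.6226 = 0.1962  (Chevron)
  w_3 = 0.274187·2.0584 + -0.013707·11.9932 = 0.4000  (Ford)
  w_4 = 0.274187·1.2815 + -0.013707·18.2981 = 0.1006  (Lockheed)
Σw_i=1.0000  μᵀw=0.1410
σ²=wᵀΣw=λ₁·μ_p+λ₂ = 0.274187·0.141 + -0.013707 = 0.024954 ≈ 0.0250


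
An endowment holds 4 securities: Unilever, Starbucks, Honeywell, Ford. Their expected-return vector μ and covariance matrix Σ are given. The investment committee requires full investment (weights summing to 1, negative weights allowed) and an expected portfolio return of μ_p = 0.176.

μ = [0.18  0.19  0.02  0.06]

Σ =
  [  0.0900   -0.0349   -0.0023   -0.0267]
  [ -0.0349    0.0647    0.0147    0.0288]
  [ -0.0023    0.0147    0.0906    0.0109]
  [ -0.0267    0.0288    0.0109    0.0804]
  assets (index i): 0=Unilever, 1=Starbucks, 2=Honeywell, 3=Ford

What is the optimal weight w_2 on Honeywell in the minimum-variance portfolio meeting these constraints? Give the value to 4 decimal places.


x=Σ⁻¹μ = [4.0659  5.1009  -0.5449  0.3432]
y=Σ⁻¹𝟙 = [22.9035  21.1211  6.8017  11.5559]
a=μᵀx=1.710719  b=𝟙ᵀx=8.965027  c=𝟙ᵀy=62.382258  D=ac−b²=26.346818
λ₁=(c·0.176−b)/D = (62.382258·0.176−8.965027)/26.346818 = 0.076451
λ₂=(a−b·0.176)/D = (1.710719−8.965027·0.176)/26.346818 = 0.005043
w* = 0.076451·x + 0.005043·y:
  w_0 = 0.076451·4.0659 + 0.005043·22.9035 = 0.4264  (Unilever)
  w_1 = 0.076451·5.1009 + 0.005043·21.1211 = 0.4965  (Starbucks)
  w_2 = 0.076451·-0.5449 + 0.005043·6.8017 = -0.0074  (Honeywell)
  w_3 = 0.076451·0.3432 + 0.005043·11.5559 = 0.0845  (Ford)
Σw_i=1.0000  μᵀw=0.1760
σ²=wᵀΣw=λ₁·μ_p+λ₂ = 0.076451·0.176 + 0.005043 = 0.018499 ≈ 0.0185

-0.0074


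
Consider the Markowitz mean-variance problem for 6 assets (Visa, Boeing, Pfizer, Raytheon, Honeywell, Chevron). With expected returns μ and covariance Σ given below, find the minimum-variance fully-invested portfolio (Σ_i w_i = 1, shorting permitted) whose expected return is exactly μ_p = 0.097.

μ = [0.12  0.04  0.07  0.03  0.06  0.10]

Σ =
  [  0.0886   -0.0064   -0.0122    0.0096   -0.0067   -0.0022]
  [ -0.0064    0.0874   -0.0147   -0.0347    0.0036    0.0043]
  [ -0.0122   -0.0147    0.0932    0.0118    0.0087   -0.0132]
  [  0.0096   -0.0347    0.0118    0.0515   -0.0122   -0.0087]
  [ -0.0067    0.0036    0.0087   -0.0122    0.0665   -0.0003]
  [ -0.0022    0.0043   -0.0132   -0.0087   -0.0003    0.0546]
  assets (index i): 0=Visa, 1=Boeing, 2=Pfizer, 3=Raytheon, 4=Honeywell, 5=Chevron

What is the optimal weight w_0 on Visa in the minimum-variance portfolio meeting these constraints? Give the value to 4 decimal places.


x=Σ⁻¹μ = [1.5864  1.2019  1.1853  1.4851  1.1249  2.3301]
y=Σ⁻¹𝟙 = [12.8264  29.7193  13.4162  43.4913  21.0655  26.7805]
a=μᵀx=0.666481  b=𝟙ᵀx=8.913790  c=𝟙ᵀy=147.299155  D=ac−b²=18.716470
λ₁=(c·0.097−b)/D = (147.299155·0.097−8.913790)/18.716470 = 0.287139
λ₂=(a−b·0.097)/D = (0.666481−8.913790·0.097)/18.716470 = -0.010587
w* = 0.287139·x + -0.010587·y:
  w_0 = 0.287139·1.5864 + -0.010587·12.8264 = 0.3197  (Visa)
  w_1 = 0.287139·1.2019 + -0.010587·29.7193 = 0.0305  (Boeing)
  w_2 = 0.287139·1.1853 + -0.010587·13.4162 = 0.1983  (Pfizer)
  w_3 = 0.287139·1.4851 + -0.010587·43.4913 = -0.0340  (Raytheon)
  w_4 = 0.287139·1.1249 + -0.010587·21.0655 = 0.1000  (Honeywell)
  w_5 = 0.287139·2.3301 + -0.010587·26.7805 = 0.3855  (Chevron)
Σw_i=1.0000  μᵀw=0.0970
σ²=wᵀΣw=λ₁·μ_p+λ₂ = 0.287139·0.097 + -0.010587 = 0.017265 ≈ 0.0173

0.3197


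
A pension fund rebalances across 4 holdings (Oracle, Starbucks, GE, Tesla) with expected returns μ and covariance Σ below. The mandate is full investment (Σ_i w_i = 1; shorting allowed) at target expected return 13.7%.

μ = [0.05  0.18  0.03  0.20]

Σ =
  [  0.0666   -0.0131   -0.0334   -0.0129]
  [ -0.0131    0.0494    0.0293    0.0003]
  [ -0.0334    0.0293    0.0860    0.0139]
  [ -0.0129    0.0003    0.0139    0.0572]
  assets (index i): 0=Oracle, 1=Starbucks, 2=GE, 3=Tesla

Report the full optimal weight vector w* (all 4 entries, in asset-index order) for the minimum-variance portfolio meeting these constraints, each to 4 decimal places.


0.3035  0.3243  0.0646  0.3076

g=Σ⁻¹μ = [1.8934  4.8627  -1.2517  4.2022]
h=Σ⁻¹𝟙 = [29.4690  20.3670  12.7521  20.9228]
a=μᵀg=1.772849  b=𝟙ᵀg=9.706632  c=𝟙ᵀh=83.510899  D=ac−b²=53.833495
λ₁=(c·0.137−b)/D = (83.510899·0.137−9.706632)/53.833495 = 0.032217
λ₂=(a−b·0.137)/D = (1.772849−9.706632·0.137)/53.833495 = 0.008230
w* = 0.032217·g + 0.008230·h:
  w_0 = 0.032217·1.8934 + 0.008230·29.4690 = 0.3035  (Oracle)
  w_1 = 0.032217·4.8627 + 0.008230·20.3670 = 0.3243  (Starbucks)
  w_2 = 0.032217·-1.2517 + 0.008230·12.7521 = 0.0646  (GE)
  w_3 = 0.032217·4.2022 + 0.008230·20.9228 = 0.3076  (Tesla)
Σw_i=1.0000  μᵀw=0.1370
σ²=wᵀΣw=λ₁·μ_p+λ₂ = 0.032217·0.137 + 0.008230 = 0.012644 ≈ 0.0126


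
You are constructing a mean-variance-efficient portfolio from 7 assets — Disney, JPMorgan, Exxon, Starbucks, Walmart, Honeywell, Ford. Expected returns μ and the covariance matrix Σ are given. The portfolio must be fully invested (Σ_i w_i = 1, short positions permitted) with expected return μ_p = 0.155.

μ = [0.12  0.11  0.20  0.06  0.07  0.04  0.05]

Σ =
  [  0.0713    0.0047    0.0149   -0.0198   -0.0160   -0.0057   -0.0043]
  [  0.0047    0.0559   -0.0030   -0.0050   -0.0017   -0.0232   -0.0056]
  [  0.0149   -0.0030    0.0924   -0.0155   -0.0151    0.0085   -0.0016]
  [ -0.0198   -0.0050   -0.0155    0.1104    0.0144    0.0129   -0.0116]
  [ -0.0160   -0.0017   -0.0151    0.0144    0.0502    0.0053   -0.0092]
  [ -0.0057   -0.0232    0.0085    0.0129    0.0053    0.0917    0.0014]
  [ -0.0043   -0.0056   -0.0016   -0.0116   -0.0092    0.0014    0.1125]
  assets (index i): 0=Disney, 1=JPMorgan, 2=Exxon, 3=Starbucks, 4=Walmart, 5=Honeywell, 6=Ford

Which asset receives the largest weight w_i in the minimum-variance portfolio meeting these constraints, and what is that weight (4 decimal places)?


Exxon (0.5023)

g=Σ⁻¹μ = [2.0022  2.4732  2.4943  1.0453  2.6825  0.6378  0.9988]
h=Σ⁻¹𝟙 = [21.3682  26.0661  14.0685  12.1071  29.6003  13.8856  14.6995]
a=μᵀg=1.337108  b=𝟙ᵀg=12.333995  c=𝟙ᵀh=131.795216  D=ac−b²=24.097042
λ₁=(c·0.155−b)/D = (131.795216·0.155−12.333995)/24.097042 = 0.335903
λ₂=(a−b·0.155)/D = (1.337108−12.333995·0.155)/24.097042 = -0.023848
w* = 0.335903·g + -0.023848·h:
  w_0 = 0.335903·2.0022 + -0.023848·21.3682 = 0.1630  (Disney)
  w_1 = 0.335903·2.4732 + -0.023848·26.0661 = 0.2091  (JPMorgan)
  w_2 = 0.335903·2.4943 + -0.023848·14.0685 = 0.5023  (Exxon)
  w_3 = 0.335903·1.0453 + -0.023848·12.1071 = 0.0624  (Starbucks)
  w_4 = 0.335903·2.6825 + -0.023848·29.6003 = 0.1951  (Walmart)
  w_5 = 0.335903·0.6378 + -0.023848·13.8856 = -0.1169  (Honeywell)
  w_6 = 0.335903·0.9988 + -0.023848·14.6995 = -0.0151  (Ford)
Σw_i=1.0000  μᵀw=0.1550
σ²=wᵀΣw=λ₁·μ_p+λ₂ = 0.335903·0.155 + -0.023848 = 0.028217 ≈ 0.0282


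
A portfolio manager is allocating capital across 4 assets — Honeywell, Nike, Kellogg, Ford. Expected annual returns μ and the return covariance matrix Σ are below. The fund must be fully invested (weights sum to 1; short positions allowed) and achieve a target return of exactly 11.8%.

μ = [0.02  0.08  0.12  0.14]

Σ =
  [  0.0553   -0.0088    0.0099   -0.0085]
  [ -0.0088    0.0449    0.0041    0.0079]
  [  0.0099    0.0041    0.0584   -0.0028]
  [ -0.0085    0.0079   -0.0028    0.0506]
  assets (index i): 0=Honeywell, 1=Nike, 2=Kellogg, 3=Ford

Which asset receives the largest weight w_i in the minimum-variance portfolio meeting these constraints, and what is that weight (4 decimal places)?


Ford (0.4575)

u=Σ⁻¹μ = [0.6294  1.2319  1.9954  2.7906]
v=Σ⁻¹𝟙 = [22.4740  21.8437  12.7789  20.8349]
a=μᵀu=0.741275  b=𝟙ᵀu=6.647321  c=𝟙ᵀv=77.931401  D=ac−b²=13.581679
λ₁=(c·0.118−b)/D = (77.931401·0.118−6.647321)/13.581679 = 0.187649
λ₂=(a−b·0.118)/D = (0.741275−6.647321·0.118)/13.581679 = -0.003174
w* = 0.187649·u + -0.003174·v:
  w_0 = 0.187649·0.6294 + -0.003174·22.4740 = 0.0468  (Honeywell)
  w_1 = 0.187649·1.2319 + -0.003174·21.8437 = 0.1618  (Nike)
  w_2 = 0.187649·1.9954 + -0.003174·12.7789 = 0.3339  (Kellogg)
  w_3 = 0.187649·2.7906 + -0.003174·20.8349 = 0.4575  (Ford)
Σw_i=1.0000  μᵀw=0.1180
σ²=wᵀΣw=λ₁·μ_p+λ₂ = 0.187649·0.118 + -0.003174 = 0.018968 ≈ 0.0190


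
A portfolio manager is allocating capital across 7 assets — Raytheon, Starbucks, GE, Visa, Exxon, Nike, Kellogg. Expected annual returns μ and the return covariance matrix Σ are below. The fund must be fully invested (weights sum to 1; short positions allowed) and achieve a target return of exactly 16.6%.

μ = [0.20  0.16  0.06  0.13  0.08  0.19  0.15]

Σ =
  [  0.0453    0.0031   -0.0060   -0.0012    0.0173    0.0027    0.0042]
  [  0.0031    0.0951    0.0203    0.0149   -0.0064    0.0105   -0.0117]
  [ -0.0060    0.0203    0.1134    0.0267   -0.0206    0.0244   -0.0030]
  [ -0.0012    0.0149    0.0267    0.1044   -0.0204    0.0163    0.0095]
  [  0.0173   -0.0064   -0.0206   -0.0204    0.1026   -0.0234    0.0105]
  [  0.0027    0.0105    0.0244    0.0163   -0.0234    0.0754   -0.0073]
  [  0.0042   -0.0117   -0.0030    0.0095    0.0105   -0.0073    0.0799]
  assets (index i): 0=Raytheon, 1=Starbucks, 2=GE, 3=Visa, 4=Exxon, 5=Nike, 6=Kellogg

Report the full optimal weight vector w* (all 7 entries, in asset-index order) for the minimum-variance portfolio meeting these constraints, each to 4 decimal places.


0.3091  0.1302  0.0184  0.0663  0.0896  0.2125  0.1740

u=Σ⁻¹μ = [3.7184  1.4822  -0.0428  0.6684  0.7326  2.4655  1.9468]
v=Σ⁻¹𝟙 = [16.1142  8.5202  6.3841  6.0974  11.7706  12.9361  12.0660]
a=μᵀu=1.884244  b=𝟙ᵀu=10.971196  c=𝟙ᵀv=73.888649  D=ac−b²=18.857114
λ₁=(c·0.166−b)/D = (73.888649·0.166−10.971196)/18.857114 = 0.068638
λ₂=(a−b·0.166)/D = (1.884244−10.971196·0.166)/18.857114 = 0.003342
w* = 0.068638·u + 0.003342·v:
  w_0 = 0.068638·3.7184 + 0.003342·16.1142 = 0.3091  (Raytheon)
  w_1 = 0.068638·1.4822 + 0.003342·8.5202 = 0.1302  (Starbucks)
  w_2 = 0.068638·-0.0428 + 0.003342·6.3841 = 0.0184  (GE)
  w_3 = 0.068638·0.6684 + 0.003342·6.0974 = 0.0663  (Visa)
  w_4 = 0.068638·0.7326 + 0.003342·11.7706 = 0.0896  (Exxon)
  w_5 = 0.068638·2.4655 + 0.003342·12.9361 = 0.2125  (Nike)
  w_6 = 0.068638·1.9468 + 0.003342·12.0660 = 0.1740  (Kellogg)
Σw_i=1.0000  μᵀw=0.1660
σ²=wᵀΣw=λ₁·μ_p+λ₂ = 0.068638·0.166 + 0.003342 = 0.014736 ≈ 0.0147


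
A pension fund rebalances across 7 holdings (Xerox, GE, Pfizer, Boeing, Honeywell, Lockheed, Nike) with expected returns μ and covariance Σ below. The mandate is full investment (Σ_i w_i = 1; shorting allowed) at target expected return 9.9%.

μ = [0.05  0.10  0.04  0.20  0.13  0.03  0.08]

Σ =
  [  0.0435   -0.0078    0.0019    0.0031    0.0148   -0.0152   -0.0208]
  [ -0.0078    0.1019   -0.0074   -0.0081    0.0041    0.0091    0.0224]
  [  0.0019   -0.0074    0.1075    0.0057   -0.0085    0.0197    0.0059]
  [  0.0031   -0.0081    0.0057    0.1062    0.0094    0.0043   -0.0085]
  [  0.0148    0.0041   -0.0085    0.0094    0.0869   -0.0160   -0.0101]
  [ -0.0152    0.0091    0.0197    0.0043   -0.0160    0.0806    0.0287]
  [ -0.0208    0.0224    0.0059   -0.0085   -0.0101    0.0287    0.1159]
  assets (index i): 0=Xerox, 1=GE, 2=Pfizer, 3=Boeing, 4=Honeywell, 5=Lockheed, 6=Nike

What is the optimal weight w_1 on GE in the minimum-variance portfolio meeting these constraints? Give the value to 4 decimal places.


0.1292

x=Σ⁻¹μ = [1.2814  0.9829  0.3199  1.8580  1.2112  0.2475  0.8945]
y=Σ⁻¹𝟙 = [30.0290  9.5186  6.7541  8.3465  9.2909  13.1862  9.9903]
a=μᵀx=0.783196  b=𝟙ᵀx=6.795394  c=𝟙ᵀy=87.115585  D=ac−b²=22.051220
λ₁=(c·0.099−b)/D = (87.115585·0.099−6.795394)/22.051220 = 0.082945
λ₂=(a−b·0.099)/D = (0.783196−6.795394·0.099)/22.051220 = 0.005009
w* = 0.082945·x + 0.005009·y:
  w_0 = 0.082945·1.2814 + 0.005009·30.0290 = 0.2567  (Xerox)
  w_1 = 0.082945·0.9829 + 0.005009·9.5186 = 0.1292  (GE)
  w_2 = 0.082945·0.3199 + 0.005009·6.7541 = 0.0604  (Pfizer)
  w_3 = 0.082945·1.8580 + 0.005009·8.3465 = 0.1959  (Boeing)
  w_4 = 0.082945·1.2112 + 0.005009·9.2909 = 0.1470  (Honeywell)
  w_5 = 0.082945·0.2475 + 0.005009·13.1862 = 0.0866  (Lockheed)
  w_6 = 0.082945·0.8945 + 0.005009·9.9903 = 0.1242  (Nike)
Σw_i=1.0000  μᵀw=0.0990
σ²=wᵀΣw=λ₁·μ_p+λ₂ = 0.082945·0.099 + 0.005009 = 0.013220 ≈ 0.0132


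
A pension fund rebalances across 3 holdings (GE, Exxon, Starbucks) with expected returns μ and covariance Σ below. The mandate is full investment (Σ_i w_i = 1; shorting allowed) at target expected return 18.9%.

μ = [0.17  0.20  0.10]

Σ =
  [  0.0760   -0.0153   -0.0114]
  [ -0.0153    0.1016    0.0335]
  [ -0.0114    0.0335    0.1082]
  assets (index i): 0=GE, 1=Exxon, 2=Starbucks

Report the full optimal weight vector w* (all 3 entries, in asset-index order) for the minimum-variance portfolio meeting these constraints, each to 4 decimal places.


u=Σ⁻¹μ = [2.7613  2.2092  0.5312]
v=Σ⁻¹𝟙 = [16.2996  9.6707  7.9653]
a=μᵀu=0.964367  b=𝟙ᵀu=5.501600  c=𝟙ᵀv=33.935587  D=ac−b²=2.458761
λ₁=(c·0.189−b)/D = (33.935587·0.189−5.501600)/2.458761 = 0.371010
λ₂=(a−b·0.189)/D = (0.964367−5.501600·0.189)/2.458761 = -0.030680
w* = 0.371010·u + -0.030680·v:
  w_0 = 0.371010·2.7613 + -0.030680·16.2996 = 0.5244  (GE)
  w_1 = 0.371010·2.2092 + -0.030680·9.6707 = 0.5229  (Exxon)
  w_2 = 0.371010·0.5312 + -0.030680·7.9653 = -0.0473  (Starbucks)
Σw_i=1.0000  μᵀw=0.1890
σ²=wᵀΣw=λ₁·μ_p+λ₂ = 0.371010·0.189 + -0.030680 = 0.039441 ≈ 0.0394

0.5244  0.5229  -0.0473


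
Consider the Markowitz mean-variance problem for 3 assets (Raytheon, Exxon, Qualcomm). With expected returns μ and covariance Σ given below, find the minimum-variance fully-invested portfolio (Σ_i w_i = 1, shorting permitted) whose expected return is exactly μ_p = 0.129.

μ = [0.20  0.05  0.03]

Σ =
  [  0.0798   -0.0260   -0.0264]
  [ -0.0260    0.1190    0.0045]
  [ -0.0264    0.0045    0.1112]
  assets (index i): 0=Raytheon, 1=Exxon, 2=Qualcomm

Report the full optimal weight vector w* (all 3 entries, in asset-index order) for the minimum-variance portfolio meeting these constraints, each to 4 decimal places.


g=Σ⁻¹μ = [3.1824  1.0784  0.9817]
h=Σ⁻¹𝟙 = [21.0649  12.4957  13.4881]
a=μᵀg=0.719843  b=𝟙ᵀg=5.242401  c=𝟙ᵀh=47.048709  D=ac−b²=6.384897
λ₁=(c·0.129−b)/D = (47.048709·0.129−5.242401)/6.384897 = 0.129506
λ₂=(a−b·0.129)/D = (0.719843−5.242401·0.129)/6.384897 = 0.006824
w* = 0.129506·g + 0.006824·h:
  w_0 = 0.129506·3.1824 + 0.006824·21.0649 = 0.5559  (Raytheon)
  w_1 = 0.129506·1.0784 + 0.006824·12.4957 = 0.2249  (Exxon)
  w_2 = 0.129506·0.9817 + 0.006824·13.4881 = 0.2192  (Qualcomm)
Σw_i=1.0000  μᵀw=0.1290
σ²=wᵀΣw=λ₁·μ_p+λ₂ = 0.129506·0.129 + 0.006824 = 0.023531 ≈ 0.0235

0.5559  0.2249  0.2192
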